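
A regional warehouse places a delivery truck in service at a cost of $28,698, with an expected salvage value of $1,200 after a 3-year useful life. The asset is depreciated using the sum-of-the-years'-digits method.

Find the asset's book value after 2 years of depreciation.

$5,783

Depreciable base = $28,698 − $1,200 = $27,498.
Sum of the years' digits = 3+2+1 = 6.
Year 1: $27,498 × 3/6 = $13,749. Book value $14,949.
Year 2: $27,498 × 2/6 = $9,166. Book value $5,783.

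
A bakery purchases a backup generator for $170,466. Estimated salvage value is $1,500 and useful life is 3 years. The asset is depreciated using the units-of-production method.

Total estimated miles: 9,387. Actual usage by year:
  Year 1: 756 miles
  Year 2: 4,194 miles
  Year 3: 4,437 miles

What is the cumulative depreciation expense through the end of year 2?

Depreciable base = $170,466 − $1,500 = $168,966.
Rate = $168,966 / 9,387 miles = $18 per mile.
Year 1: 756 × $18 = $13,608. Book value $156,858.
Year 2: 4,194 × $18 = $75,492. Book value $81,366.
Accumulated through year 2 = $170,466 − $81,366 = $89,100.

$89,100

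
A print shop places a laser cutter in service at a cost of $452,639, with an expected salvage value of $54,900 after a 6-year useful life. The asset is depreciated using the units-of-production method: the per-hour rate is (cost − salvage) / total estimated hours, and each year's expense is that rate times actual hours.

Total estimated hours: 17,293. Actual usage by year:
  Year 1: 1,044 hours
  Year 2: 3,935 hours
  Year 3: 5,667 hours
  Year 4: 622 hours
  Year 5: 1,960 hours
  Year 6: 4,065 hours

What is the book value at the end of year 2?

Depreciable base = $452,639 − $54,900 = $397,739.
Rate = $397,739 / 17,293 hours = $23 per hour.
Year 1: 1,044 × $23 = $24,012. Book value $428,627.
Year 2: 3,935 × $23 = $90,505. Book value $338,122.

$338,122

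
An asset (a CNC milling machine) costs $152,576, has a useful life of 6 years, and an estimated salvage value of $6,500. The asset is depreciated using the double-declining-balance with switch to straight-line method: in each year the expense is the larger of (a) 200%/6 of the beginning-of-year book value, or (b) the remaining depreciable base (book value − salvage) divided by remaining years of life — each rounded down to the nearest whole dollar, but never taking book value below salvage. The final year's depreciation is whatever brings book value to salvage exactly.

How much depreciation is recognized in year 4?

$15,069

Depreciable base = $152,576 − $6,500 = $146,076.
Year 1: DB = ⌊$152,576 × 200%/6⌋ = $50,858; SL = ⌊$146,076/6⌋ = $24,346 → take DB $50,858. Book value $101,718.
Year 2: DB = ⌊$101,718 × 200%/6⌋ = $33,906; SL = ⌊$95,218/5⌋ = $19,043 → take DB $33,906. Book value $67,812.
Year 3: DB = ⌊$67,812 × 200%/6⌋ = $22,604; SL = ⌊$61,312/4⌋ = $15,328 → take DB $22,604. Book value $45,208.
Year 4: DB = ⌊$45,208 × 200%/6⌋ = $15,069; SL = ⌊$38,708/3⌋ = $12,902 → take DB $15,069. Book value $30,139.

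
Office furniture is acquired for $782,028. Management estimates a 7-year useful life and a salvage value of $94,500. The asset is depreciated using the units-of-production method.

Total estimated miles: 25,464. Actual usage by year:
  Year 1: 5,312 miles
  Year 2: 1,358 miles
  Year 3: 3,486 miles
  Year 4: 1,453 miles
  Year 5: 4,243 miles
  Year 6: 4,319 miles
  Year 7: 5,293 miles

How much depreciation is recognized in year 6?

$116,613

Depreciable base = $782,028 − $94,500 = $687,528.
Rate = $687,528 / 25,464 miles = $27 per mile.
Year 1: 5,312 × $27 = $143,424. Book value $638,604.
Year 2: 1,358 × $27 = $36,666. Book value $601,938.
Year 3: 3,486 × $27 = $94,122. Book value $507,816.
Year 4: 1,453 × $27 = $39,231. Book value $468,585.
Year 5: 4,243 × $27 = $114,561. Book value $354,024.
Year 6: 4,319 × $27 = $116,613. Book value $237,411.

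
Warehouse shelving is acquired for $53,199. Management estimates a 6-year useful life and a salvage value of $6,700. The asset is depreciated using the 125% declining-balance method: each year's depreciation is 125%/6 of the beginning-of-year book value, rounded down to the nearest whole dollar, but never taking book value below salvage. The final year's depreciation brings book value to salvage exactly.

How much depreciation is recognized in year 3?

$6,946

Depreciable base = $53,199 − $6,700 = $46,499.
Year 1: ⌊$53,199 × 125%/6⌋ = $11,083. Book value $42,116.
Year 2: ⌊$42,116 × 125%/6⌋ = $8,774. Book value $33,342.
Year 3: ⌊$33,342 × 125%/6⌋ = $6,946. Book value $26,396.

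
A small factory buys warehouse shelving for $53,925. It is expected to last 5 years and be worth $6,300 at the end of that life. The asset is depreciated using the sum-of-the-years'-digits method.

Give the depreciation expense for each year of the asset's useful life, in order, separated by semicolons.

Depreciable base = $53,925 − $6,300 = $47,625.
Sum of the years' digits = 5+4+3+2+1 = 15.
Year 1: $47,625 × 5/15 = $15,875. Book value $38,050.
Year 2: $47,625 × 4/15 = $12,700. Book value $25,350.
Year 3: $47,625 × 3/15 = $9,525. Book value $15,825.
Year 4: $47,625 × 2/15 = $6,350. Book value $9,475.
Year 5: $47,625 × 1/15 = $3,175. Book value $6,300.

$15,875; $12,700; $9,525; $6,350; $3,175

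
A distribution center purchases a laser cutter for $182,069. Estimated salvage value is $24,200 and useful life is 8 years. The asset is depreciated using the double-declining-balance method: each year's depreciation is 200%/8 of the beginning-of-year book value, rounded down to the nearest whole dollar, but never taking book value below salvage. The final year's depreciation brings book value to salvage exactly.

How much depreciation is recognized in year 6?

$10,801

Depreciable base = $182,069 − $24,200 = $157,869.
Year 1: ⌊$182,069 × 200%/8⌋ = $45,517. Book value $136,552.
Year 2: ⌊$136,552 × 200%/8⌋ = $34,138. Book value $102,414.
Year 3: ⌊$102,414 × 200%/8⌋ = $25,603. Book value $76,811.
Year 4: ⌊$76,811 × 200%/8⌋ = $19,202. Book value $57,609.
Year 5: ⌊$57,609 × 200%/8⌋ = $14,402. Book value $43,207.
Year 6: ⌊$43,207 × 200%/8⌋ = $10,801. Book value $32,406.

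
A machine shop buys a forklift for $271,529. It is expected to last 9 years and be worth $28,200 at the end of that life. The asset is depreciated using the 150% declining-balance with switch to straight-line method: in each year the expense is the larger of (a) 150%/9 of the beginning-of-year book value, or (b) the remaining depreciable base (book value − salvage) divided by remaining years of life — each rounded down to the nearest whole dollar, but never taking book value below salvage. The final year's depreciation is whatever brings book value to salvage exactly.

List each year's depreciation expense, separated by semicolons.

Depreciable base = $271,529 − $28,200 = $243,329.
Year 1: DB = ⌊$271,529 × 150%/9⌋ = $45,254; SL = ⌊$243,329/9⌋ = $27,036 → take DB $45,254. Book value $226,275.
Year 2: DB = ⌊$226,275 × 150%/9⌋ = $37,712; SL = ⌊$198,075/8⌋ = $24,759 → take DB $37,712. Book value $188,563.
Year 3: DB = ⌊$188,563 × 150%/9⌋ = $31,427; SL = ⌊$160,363/7⌋ = $22,909 → take DB $31,427. Book value $157,136.
Year 4: DB = ⌊$157,136 × 150%/9⌋ = $26,189; SL = ⌊$128,936/6⌋ = $21,489 → take DB $26,189. Book value $130,947.
Year 5: DB = ⌊$130,947 × 150%/9⌋ = $21,824; SL = ⌊$102,747/5⌋ = $20,549 → take DB $21,824. Book value $109,123.
Year 6: DB = ⌊$109,123 × 150%/9⌋ = $18,187; SL = ⌊$80,923/4⌋ = $20,230 → take SL $20,230. Book value $88,893.
Year 7: DB = ⌊$88,893 × 150%/9⌋ = $14,815; SL = ⌊$60,693/3⌋ = $20,231 → take SL $20,231. Book value $68,662.
Year 8: DB = ⌊$68,662 × 150%/9⌋ = $11,443; SL = ⌊$40,462/2⌋ = $20,231 → take SL $20,231. Book value $48,431.
Year 9 (final): $48,431 − $28,200 = $20,231. Book value $28,200.

$45,254; $37,712; $31,427; $26,189; $21,824; $20,230; $20,231; $20,231; $20,231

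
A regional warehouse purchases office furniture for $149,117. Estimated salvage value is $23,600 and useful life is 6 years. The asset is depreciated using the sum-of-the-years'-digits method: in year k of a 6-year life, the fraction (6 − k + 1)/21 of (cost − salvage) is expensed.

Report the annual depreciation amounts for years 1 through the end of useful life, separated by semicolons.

$35,862; $29,885; $23,908; $17,931; $11,954; $5,977

Depreciable base = $149,117 − $23,600 = $125,517.
Sum of the years' digits = 6+5+4+3+2+1 = 21.
Year 1: $125,517 × 6/21 = $35,862. Book value $113,255.
Year 2: $125,517 × 5/21 = $29,885. Book value $83,370.
Year 3: $125,517 × 4/21 = $23,908. Book value $59,462.
Year 4: $125,517 × 3/21 = $17,931. Book value $41,531.
Year 5: $125,517 × 2/21 = $11,954. Book value $29,577.
Year 6: $125,517 × 1/21 = $5,977. Book value $23,600.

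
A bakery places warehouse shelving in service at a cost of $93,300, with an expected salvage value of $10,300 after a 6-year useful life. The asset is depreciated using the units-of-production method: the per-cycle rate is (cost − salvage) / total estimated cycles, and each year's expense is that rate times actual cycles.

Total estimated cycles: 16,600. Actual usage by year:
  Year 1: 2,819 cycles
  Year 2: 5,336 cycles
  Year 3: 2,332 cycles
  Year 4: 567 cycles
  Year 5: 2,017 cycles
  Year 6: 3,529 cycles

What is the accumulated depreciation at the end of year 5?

$65,355

Depreciable base = $93,300 − $10,300 = $83,000.
Rate = $83,000 / 16,600 cycles = $5 per cycle.
Year 1: 2,819 × $5 = $14,095. Book value $79,205.
Year 2: 5,336 × $5 = $26,680. Book value $52,525.
Year 3: 2,332 × $5 = $11,660. Book value $40,865.
Year 4: 567 × $5 = $2,835. Book value $38,030.
Year 5: 2,017 × $5 = $10,085. Book value $27,945.
Accumulated through year 5 = $93,300 − $27,945 = $65,355.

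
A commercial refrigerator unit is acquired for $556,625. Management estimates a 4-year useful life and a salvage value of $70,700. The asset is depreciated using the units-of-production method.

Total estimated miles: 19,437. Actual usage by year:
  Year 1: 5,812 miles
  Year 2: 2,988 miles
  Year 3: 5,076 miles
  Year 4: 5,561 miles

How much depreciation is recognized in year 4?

$139,025

Depreciable base = $556,625 − $70,700 = $485,925.
Rate = $485,925 / 19,437 miles = $25 per mile.
Year 1: 5,812 × $25 = $145,300. Book value $411,325.
Year 2: 2,988 × $25 = $74,700. Book value $336,625.
Year 3: 5,076 × $25 = $126,900. Book value $209,725.
Year 4: 5,561 × $25 = $139,025. Book value $70,700.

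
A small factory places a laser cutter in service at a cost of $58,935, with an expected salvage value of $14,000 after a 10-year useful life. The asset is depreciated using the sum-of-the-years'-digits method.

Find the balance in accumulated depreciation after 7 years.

Depreciable base = $58,935 − $14,000 = $44,935.
Sum of the years' digits = 10+9+8+7+6+5+4+3+2+1 = 55.
Year 1: $44,935 × 10/55 = $8,170. Book value $50,765.
Year 2: $44,935 × 9/55 = $7,353. Book value $43,412.
Year 3: $44,935 × 8/55 = $6,536. Book value $36,876.
Year 4: $44,935 × 7/55 = $5,719. Book value $31,157.
Year 5: $44,935 × 6/55 = $4,902. Book value $26,255.
Year 6: $44,935 × 5/55 = $4,085. Book value $22,170.
Year 7: $44,935 × 4/55 = $3,268. Book value $18,902.
Accumulated through year 7 = $58,935 − $18,902 = $40,033.

$40,033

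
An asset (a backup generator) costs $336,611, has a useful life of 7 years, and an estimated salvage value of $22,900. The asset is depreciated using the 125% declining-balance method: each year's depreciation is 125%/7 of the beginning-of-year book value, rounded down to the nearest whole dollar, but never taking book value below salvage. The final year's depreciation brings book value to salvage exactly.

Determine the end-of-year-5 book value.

$125,888

Depreciable base = $336,611 − $22,900 = $313,711.
Year 1: ⌊$336,611 × 125%/7⌋ = $60,109. Book value $276,502.
Year 2: ⌊$276,502 × 125%/7⌋ = $49,375. Book value $227,127.
Year 3: ⌊$227,127 × 125%/7⌋ = $40,558. Book value $186,569.
Year 4: ⌊$186,569 × 125%/7⌋ = $33,315. Book value $153,254.
Year 5: ⌊$153,254 × 125%/7⌋ = $27,366. Book value $125,888.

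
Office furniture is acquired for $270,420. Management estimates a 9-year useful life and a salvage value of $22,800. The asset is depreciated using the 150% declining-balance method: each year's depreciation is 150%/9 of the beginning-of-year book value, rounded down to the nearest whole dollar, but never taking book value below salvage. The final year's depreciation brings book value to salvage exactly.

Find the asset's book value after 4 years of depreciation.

$130,412

Depreciable base = $270,420 − $22,800 = $247,620.
Year 1: ⌊$270,420 × 150%/9⌋ = $45,070. Book value $225,350.
Year 2: ⌊$225,350 × 150%/9⌋ = $37,558. Book value $187,792.
Year 3: ⌊$187,792 × 150%/9⌋ = $31,298. Book value $156,494.
Year 4: ⌊$156,494 × 150%/9⌋ = $26,082. Book value $130,412.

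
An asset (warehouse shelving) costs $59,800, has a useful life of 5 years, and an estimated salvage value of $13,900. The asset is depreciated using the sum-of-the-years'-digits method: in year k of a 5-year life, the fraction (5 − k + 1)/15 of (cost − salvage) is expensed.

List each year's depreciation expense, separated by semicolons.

Depreciable base = $59,800 − $13,900 = $45,900.
Sum of the years' digits = 5+4+3+2+1 = 15.
Year 1: $45,900 × 5/15 = $15,300. Book value $44,500.
Year 2: $45,900 × 4/15 = $12,240. Book value $32,260.
Year 3: $45,900 × 3/15 = $9,180. Book value $23,080.
Year 4: $45,900 × 2/15 = $6,120. Book value $16,960.
Year 5: $45,900 × 1/15 = $3,060. Book value $13,900.

$15,300; $12,240; $9,180; $6,120; $3,060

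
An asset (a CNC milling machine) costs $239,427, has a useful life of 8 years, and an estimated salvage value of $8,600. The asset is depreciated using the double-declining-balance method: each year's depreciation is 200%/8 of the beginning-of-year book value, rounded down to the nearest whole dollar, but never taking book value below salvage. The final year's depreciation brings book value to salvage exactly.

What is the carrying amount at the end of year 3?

$101,010

Depreciable base = $239,427 − $8,600 = $230,827.
Year 1: ⌊$239,427 × 200%/8⌋ = $59,856. Book value $179,571.
Year 2: ⌊$179,571 × 200%/8⌋ = $44,892. Book value $134,679.
Year 3: ⌊$134,679 × 200%/8⌋ = $33,669. Book value $101,010.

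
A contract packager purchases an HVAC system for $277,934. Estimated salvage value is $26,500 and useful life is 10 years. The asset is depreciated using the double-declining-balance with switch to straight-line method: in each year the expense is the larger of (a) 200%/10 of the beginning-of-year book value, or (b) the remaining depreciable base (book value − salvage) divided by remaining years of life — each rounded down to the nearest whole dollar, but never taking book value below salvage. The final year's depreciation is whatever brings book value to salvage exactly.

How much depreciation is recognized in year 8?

Depreciable base = $277,934 − $26,500 = $251,434.
Year 1: DB = ⌊$277,934 × 200%/10⌋ = $55,586; SL = ⌊$251,434/10⌋ = $25,143 → take DB $55,586. Book value $222,348.
Year 2: DB = ⌊$222,348 × 200%/10⌋ = $44,469; SL = ⌊$195,848/9⌋ = $21,760 → take DB $44,469. Book value $177,879.
Year 3: DB = ⌊$177,879 × 200%/10⌋ = $35,575; SL = ⌊$151,379/8⌋ = $18,922 → take DB $35,575. Book value $142,304.
Year 4: DB = ⌊$142,304 × 200%/10⌋ = $28,460; SL = ⌊$115,804/7⌋ = $16,543 → take DB $28,460. Book value $113,844.
Year 5: DB = ⌊$113,844 × 200%/10⌋ = $22,768; SL = ⌊$87,344/6⌋ = $14,557 → take DB $22,768. Book value $91,076.
Year 6: DB = ⌊$91,076 × 200%/10⌋ = $18,215; SL = ⌊$64,576/5⌋ = $12,915 → take DB $18,215. Book value $72,861.
Year 7: DB = ⌊$72,861 × 200%/10⌋ = $14,572; SL = ⌊$46,361/4⌋ = $11,590 → take DB $14,572. Book value $58,289.
Year 8: DB = ⌊$58,289 × 200%/10⌋ = $11,657; SL = ⌊$31,789/3⌋ = $10,596 → take DB $11,657. Book value $46,632.

$11,657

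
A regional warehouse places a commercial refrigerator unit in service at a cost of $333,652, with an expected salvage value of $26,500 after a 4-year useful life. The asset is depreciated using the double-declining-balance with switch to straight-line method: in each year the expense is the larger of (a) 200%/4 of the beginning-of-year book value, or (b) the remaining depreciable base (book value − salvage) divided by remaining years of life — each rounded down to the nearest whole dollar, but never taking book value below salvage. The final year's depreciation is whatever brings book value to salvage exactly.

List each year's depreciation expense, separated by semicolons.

Depreciable base = $333,652 − $26,500 = $307,152.
Year 1: DB = ⌊$333,652 × 200%/4⌋ = $166,826; SL = ⌊$307,152/4⌋ = $76,788 → take DB $166,826. Book value $166,826.
Year 2: DB = ⌊$166,826 × 200%/4⌋ = $83,413; SL = ⌊$140,326/3⌋ = $46,775 → take DB $83,413. Book value $83,413.
Year 3: DB = ⌊$83,413 × 200%/4⌋ = $41,706; SL = ⌊$56,913/2⌋ = $28,456 → take DB $41,706. Book value $41,707.
Year 4 (final): $41,707 − $26,500 = $15,207. Book value $26,500.

$166,826; $83,413; $41,706; $15,207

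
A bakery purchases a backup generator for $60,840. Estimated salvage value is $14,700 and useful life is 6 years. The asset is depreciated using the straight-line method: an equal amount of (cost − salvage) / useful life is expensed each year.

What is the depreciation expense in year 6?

$7,690

Depreciable base = $60,840 − $14,700 = $46,140.
Annual expense = $46,140 / 6 = $7,690.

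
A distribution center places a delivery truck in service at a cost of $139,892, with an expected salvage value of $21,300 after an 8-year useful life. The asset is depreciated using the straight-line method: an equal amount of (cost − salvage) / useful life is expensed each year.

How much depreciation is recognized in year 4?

$14,824

Depreciable base = $139,892 − $21,300 = $118,592.
Annual expense = $118,592 / 8 = $14,824.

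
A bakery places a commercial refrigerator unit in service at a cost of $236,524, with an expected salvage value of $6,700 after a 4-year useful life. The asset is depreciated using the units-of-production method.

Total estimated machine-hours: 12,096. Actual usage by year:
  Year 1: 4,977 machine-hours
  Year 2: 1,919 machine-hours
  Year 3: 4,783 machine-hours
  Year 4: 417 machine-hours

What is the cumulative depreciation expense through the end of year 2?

Depreciable base = $236,524 − $6,700 = $229,824.
Rate = $229,824 / 12,096 machine-hours = $19 per machine-hour.
Year 1: 4,977 × $19 = $94,563. Book value $141,961.
Year 2: 1,919 × $19 = $36,461. Book value $105,500.
Accumulated through year 2 = $236,524 − $105,500 = $131,024.

$131,024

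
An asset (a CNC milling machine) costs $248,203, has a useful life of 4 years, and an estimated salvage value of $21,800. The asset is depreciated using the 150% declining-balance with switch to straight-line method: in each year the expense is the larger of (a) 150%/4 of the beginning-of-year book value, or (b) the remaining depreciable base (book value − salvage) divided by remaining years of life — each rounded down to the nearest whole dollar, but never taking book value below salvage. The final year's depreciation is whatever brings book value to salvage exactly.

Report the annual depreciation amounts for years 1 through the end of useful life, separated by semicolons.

$93,076; $58,172; $37,577; $37,578

Depreciable base = $248,203 − $21,800 = $226,403.
Year 1: DB = ⌊$248,203 × 150%/4⌋ = $93,076; SL = ⌊$226,403/4⌋ = $56,600 → take DB $93,076. Book value $155,127.
Year 2: DB = ⌊$155,127 × 150%/4⌋ = $58,172; SL = ⌊$133,327/3⌋ = $44,442 → take DB $58,172. Book value $96,955.
Year 3: DB = ⌊$96,955 × 150%/4⌋ = $36,358; SL = ⌊$75,155/2⌋ = $37,577 → take SL $37,577. Book value $59,378.
Year 4 (final): $59,378 − $21,800 = $37,578. Book value $21,800.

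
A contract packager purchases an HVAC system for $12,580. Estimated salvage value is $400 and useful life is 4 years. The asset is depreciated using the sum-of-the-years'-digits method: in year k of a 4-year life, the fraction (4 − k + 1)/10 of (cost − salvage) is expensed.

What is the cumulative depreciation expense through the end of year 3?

$10,962

Depreciable base = $12,580 − $400 = $12,180.
Sum of the years' digits = 4+3+2+1 = 10.
Year 1: $12,180 × 4/10 = $4,872. Book value $7,708.
Year 2: $12,180 × 3/10 = $3,654. Book value $4,054.
Year 3: $12,180 × 2/10 = $2,436. Book value $1,618.
Accumulated through year 3 = $12,580 − $1,618 = $10,962.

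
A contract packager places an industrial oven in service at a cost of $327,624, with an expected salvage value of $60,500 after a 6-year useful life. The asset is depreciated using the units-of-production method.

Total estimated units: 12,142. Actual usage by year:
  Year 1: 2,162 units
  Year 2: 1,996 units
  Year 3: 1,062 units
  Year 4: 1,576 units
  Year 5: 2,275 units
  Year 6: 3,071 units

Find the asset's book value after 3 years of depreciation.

Depreciable base = $327,624 − $60,500 = $267,124.
Rate = $267,124 / 12,142 units = $22 per unit.
Year 1: 2,162 × $22 = $47,564. Book value $280,060.
Year 2: 1,996 × $22 = $43,912. Book value $236,148.
Year 3: 1,062 × $22 = $23,364. Book value $212,784.

$212,784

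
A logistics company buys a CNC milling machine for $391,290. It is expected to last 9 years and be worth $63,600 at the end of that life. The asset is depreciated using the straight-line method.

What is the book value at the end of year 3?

Depreciable base = $391,290 − $63,600 = $327,690.
Annual expense = $327,690 / 9 = $36,410.
End of year 1: book value $354,880.
End of year 2: book value $318,470.
End of year 3: book value $282,060.

$282,060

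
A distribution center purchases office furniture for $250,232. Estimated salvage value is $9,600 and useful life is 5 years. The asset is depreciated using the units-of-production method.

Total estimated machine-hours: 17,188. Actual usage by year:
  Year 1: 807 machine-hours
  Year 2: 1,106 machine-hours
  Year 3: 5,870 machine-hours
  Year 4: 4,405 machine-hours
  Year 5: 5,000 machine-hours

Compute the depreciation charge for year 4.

$61,670

Depreciable base = $250,232 − $9,600 = $240,632.
Rate = $240,632 / 17,188 machine-hours = $14 per machine-hour.
Year 1: 807 × $14 = $11,298. Book value $238,934.
Year 2: 1,106 × $14 = $15,484. Book value $223,450.
Year 3: 5,870 × $14 = $82,180. Book value $141,270.
Year 4: 4,405 × $14 = $61,670. Book value $79,600.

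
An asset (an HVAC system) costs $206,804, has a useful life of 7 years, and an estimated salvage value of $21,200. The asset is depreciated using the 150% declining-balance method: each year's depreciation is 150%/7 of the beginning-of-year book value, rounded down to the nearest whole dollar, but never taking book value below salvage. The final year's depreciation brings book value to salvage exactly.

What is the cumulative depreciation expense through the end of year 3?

Depreciable base = $206,804 − $21,200 = $185,604.
Year 1: ⌊$206,804 × 150%/7⌋ = $44,315. Book value $162,489.
Year 2: ⌊$162,489 × 150%/7⌋ = $34,819. Book value $127,670.
Year 3: ⌊$127,670 × 150%/7⌋ = $27,357. Book value $100,313.
Accumulated through year 3 = $206,804 − $100,313 = $106,491.

$106,491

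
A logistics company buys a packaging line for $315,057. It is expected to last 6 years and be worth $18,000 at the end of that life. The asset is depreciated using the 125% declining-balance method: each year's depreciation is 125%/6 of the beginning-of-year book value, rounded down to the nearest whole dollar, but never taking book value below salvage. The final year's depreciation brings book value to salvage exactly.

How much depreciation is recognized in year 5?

$25,782

Depreciable base = $315,057 − $18,000 = $297,057.
Year 1: ⌊$315,057 × 125%/6⌋ = $65,636. Book value $249,421.
Year 2: ⌊$249,421 × 125%/6⌋ = $51,962. Book value $197,459.
Year 3: ⌊$197,459 × 125%/6⌋ = $41,137. Book value $156,322.
Year 4: ⌊$156,322 × 125%/6⌋ = $32,567. Book value $123,755.
Year 5: ⌊$123,755 × 125%/6⌋ = $25,782. Book value $97,973.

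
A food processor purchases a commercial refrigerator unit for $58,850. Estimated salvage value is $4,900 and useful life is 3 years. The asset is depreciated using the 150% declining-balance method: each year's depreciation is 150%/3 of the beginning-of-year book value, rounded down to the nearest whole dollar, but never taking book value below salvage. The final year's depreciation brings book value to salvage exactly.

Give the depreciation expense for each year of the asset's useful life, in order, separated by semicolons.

$29,425; $14,712; $9,813

Depreciable base = $58,850 − $4,900 = $53,950.
Year 1: ⌊$58,850 × 150%/3⌋ = $29,425. Book value $29,425.
Year 2: ⌊$29,425 × 150%/3⌋ = $14,712. Book value $14,713.
Year 3 (final): $14,713 − $4,900 = $9,813. Book value $4,900.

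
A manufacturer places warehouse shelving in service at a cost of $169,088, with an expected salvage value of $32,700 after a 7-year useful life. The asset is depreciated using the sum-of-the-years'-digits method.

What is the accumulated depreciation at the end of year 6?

Depreciable base = $169,088 − $32,700 = $136,388.
Sum of the years' digits = 7+6+5+4+3+2+1 = 28.
Year 1: $136,388 × 7/28 = $34,097. Book value $134,991.
Year 2: $136,388 × 6/28 = $29,226. Book value $105,765.
Year 3: $136,388 × 5/28 = $24,355. Book value $81,410.
Year 4: $136,388 × 4/28 = $19,484. Book value $61,926.
Year 5: $136,388 × 3/28 = $14,613. Book value $47,313.
Year 6: $136,388 × 2/28 = $9,742. Book value $37,571.
Accumulated through year 6 = $169,088 − $37,571 = $131,517.

$131,517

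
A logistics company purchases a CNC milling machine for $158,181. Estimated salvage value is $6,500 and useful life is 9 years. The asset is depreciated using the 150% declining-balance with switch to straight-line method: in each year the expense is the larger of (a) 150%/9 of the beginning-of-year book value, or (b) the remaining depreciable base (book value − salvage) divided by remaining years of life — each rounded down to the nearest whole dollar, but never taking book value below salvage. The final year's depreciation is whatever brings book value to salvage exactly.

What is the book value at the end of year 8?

Depreciable base = $158,181 − $6,500 = $151,681.
Year 1: DB = ⌊$158,181 × 150%/9⌋ = $26,363; SL = ⌊$151,681/9⌋ = $16,853 → take DB $26,363. Book value $131,818.
Year 2: DB = ⌊$131,818 × 150%/9⌋ = $21,969; SL = ⌊$125,318/8⌋ = $15,664 → take DB $21,969. Book value $109,849.
Year 3: DB = ⌊$109,849 × 150%/9⌋ = $18,308; SL = ⌊$103,349/7⌋ = $14,764 → take DB $18,308. Book value $91,541.
Year 4: DB = ⌊$91,541 × 150%/9⌋ = $15,256; SL = ⌊$85,041/6⌋ = $14,173 → take DB $15,256. Book value $76,285.
Year 5: DB = ⌊$76,285 × 150%/9⌋ = $12,714; SL = ⌊$69,785/5⌋ = $13,957 → take SL $13,957. Book value $62,328.
Year 6: DB = ⌊$62,328 × 150%/9⌋ = $10,388; SL = ⌊$55,828/4⌋ = $13,957 → take SL $13,957. Book value $48,371.
Year 7: DB = ⌊$48,371 × 150%/9⌋ = $8,061; SL = ⌊$41,871/3⌋ = $13,957 → take SL $13,957. Book value $34,414.
Year 8: DB = ⌊$34,414 × 150%/9⌋ = $5,735; SL = ⌊$27,914/2⌋ = $13,957 → take SL $13,957. Book value $20,457.

$20,457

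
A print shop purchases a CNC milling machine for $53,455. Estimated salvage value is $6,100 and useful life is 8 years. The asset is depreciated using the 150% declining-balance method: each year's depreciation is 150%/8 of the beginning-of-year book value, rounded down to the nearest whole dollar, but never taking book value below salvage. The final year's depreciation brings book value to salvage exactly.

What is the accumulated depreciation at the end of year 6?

$38,074

Depreciable base = $53,455 − $6,100 = $47,355.
Year 1: ⌊$53,455 × 150%/8⌋ = $10,022. Book value $43,433.
Year 2: ⌊$43,433 × 150%/8⌋ = $8,143. Book value $35,290.
Year 3: ⌊$35,290 × 150%/8⌋ = $6,616. Book value $28,674.
Year 4: ⌊$28,674 × 150%/8⌋ = $5,376. Book value $23,298.
Year 5: ⌊$23,298 × 150%/8⌋ = $4,368. Book value $18,930.
Year 6: ⌊$18,930 × 150%/8⌋ = $3,549. Book value $15,381.
Accumulated through year 6 = $53,455 − $15,381 = $38,074.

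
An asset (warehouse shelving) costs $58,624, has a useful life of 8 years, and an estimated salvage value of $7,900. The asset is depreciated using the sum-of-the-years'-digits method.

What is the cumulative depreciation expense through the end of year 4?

Depreciable base = $58,624 − $7,900 = $50,724.
Sum of the years' digits = 8+7+6+5+4+3+2+1 = 36.
Year 1: $50,724 × 8/36 = $11,272. Book value $47,352.
Year 2: $50,724 × 7/36 = $9,863. Book value $37,489.
Year 3: $50,724 × 6/36 = $8,454. Book value $29,035.
Year 4: $50,724 × 5/36 = $7,045. Book value $21,990.
Accumulated through year 4 = $58,624 − $21,990 = $36,634.

$36,634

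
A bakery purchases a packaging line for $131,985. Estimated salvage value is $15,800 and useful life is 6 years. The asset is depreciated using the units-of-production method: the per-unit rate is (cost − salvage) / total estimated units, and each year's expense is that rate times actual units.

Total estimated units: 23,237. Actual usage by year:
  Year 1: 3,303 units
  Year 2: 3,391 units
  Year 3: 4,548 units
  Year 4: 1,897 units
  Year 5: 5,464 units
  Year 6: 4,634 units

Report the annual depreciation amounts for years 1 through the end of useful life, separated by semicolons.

$16,515; $16,955; $22,740; $9,485; $27,320; $23,170

Depreciable base = $131,985 − $15,800 = $116,185.
Rate = $116,185 / 23,237 units = $5 per unit.
Year 1: 3,303 × $5 = $16,515. Book value $115,470.
Year 2: 3,391 × $5 = $16,955. Book value $98,515.
Year 3: 4,548 × $5 = $22,740. Book value $75,775.
Year 4: 1,897 × $5 = $9,485. Book value $66,290.
Year 5: 5,464 × $5 = $27,320. Book value $38,970.
Year 6: 4,634 × $5 = $23,170. Book value $15,800.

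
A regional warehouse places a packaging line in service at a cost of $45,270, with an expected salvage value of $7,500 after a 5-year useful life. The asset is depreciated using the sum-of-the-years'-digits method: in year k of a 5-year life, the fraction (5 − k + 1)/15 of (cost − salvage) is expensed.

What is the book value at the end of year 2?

Depreciable base = $45,270 − $7,500 = $37,770.
Sum of the years' digits = 5+4+3+2+1 = 15.
Year 1: $37,770 × 5/15 = $12,590. Book value $32,680.
Year 2: $37,770 × 4/15 = $10,072. Book value $22,608.

$22,608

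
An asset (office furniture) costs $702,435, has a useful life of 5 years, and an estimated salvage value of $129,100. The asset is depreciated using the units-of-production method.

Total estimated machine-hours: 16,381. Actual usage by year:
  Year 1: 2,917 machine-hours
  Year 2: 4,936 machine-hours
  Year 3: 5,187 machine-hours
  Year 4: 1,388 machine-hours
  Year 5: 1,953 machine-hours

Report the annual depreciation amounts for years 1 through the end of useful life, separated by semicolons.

Depreciable base = $702,435 − $129,100 = $573,335.
Rate = $573,335 / 16,381 machine-hours = $35 per machine-hour.
Year 1: 2,917 × $35 = $102,095. Book value $600,340.
Year 2: 4,936 × $35 = $172,760. Book value $427,580.
Year 3: 5,187 × $35 = $181,545. Book value $246,035.
Year 4: 1,388 × $35 = $48,580. Book value $197,455.
Year 5: 1,953 × $35 = $68,355. Book value $129,100.

$102,095; $172,760; $181,545; $48,580; $68,355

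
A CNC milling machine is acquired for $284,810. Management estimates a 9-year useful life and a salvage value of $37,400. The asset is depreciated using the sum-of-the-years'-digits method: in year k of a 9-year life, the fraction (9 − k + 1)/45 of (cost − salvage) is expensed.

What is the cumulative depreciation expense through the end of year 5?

$192,430

Depreciable base = $284,810 − $37,400 = $247,410.
Sum of the years' digits = 9+8+7+6+5+4+3+2+1 = 45.
Year 1: $247,410 × 9/45 = $49,482. Book value $235,328.
Year 2: $247,410 × 8/45 = $43,984. Book value $191,344.
Year 3: $247,410 × 7/45 = $38,486. Book value $152,858.
Year 4: $247,410 × 6/45 = $32,988. Book value $119,870.
Year 5: $247,410 × 5/45 = $27,490. Book value $92,380.
Accumulated through year 5 = $284,810 − $92,380 = $192,430.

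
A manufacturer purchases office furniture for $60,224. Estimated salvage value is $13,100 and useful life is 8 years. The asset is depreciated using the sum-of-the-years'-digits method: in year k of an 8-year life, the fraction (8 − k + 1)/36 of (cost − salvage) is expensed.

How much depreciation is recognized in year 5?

Depreciable base = $60,224 − $13,100 = $47,124.
Sum of the years' digits = 8+7+6+5+4+3+2+1 = 36.
Year 1: $47,124 × 8/36 = $10,472. Book value $49,752.
Year 2: $47,124 × 7/36 = $9,163. Book value $40,589.
Year 3: $47,124 × 6/36 = $7,854. Book value $32,735.
Year 4: $47,124 × 5/36 = $6,545. Book value $26,190.
Year 5: $47,124 × 4/36 = $5,236. Book value $20,954.

$5,236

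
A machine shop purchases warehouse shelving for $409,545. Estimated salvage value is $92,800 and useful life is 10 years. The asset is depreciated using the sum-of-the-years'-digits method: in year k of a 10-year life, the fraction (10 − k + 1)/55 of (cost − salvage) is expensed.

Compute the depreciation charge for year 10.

Depreciable base = $409,545 − $92,800 = $316,745.
Sum of the years' digits = 10+9+8+7+6+5+4+3+2+1 = 55.
Year 1: $316,745 × 10/55 = $57,590. Book value $351,955.
Year 2: $316,745 × 9/55 = $51,831. Book value $300,124.
Year 3: $316,745 × 8/55 = $46,072. Book value $254,052.
Year 4: $316,745 × 7/55 = $40,313. Book value $213,739.
Year 5: $316,745 × 6/55 = $34,554. Book value $179,185.
Year 6: $316,745 × 5/55 = $28,795. Book value $150,390.
Year 7: $316,745 × 4/55 = $23,036. Book value $127,354.
Year 8: $316,745 × 3/55 = $17,277. Book value $110,077.
Year 9: $316,745 × 2/55 = $11,518. Book value $98,559.
Year 10: $316,745 × 1/55 = $5,759. Book value $92,800.

$5,759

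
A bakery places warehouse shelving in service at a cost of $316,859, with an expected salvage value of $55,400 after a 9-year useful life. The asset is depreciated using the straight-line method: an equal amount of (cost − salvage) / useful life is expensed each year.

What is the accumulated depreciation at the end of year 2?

Depreciable base = $316,859 − $55,400 = $261,459.
Annual expense = $261,459 / 9 = $29,051.
End of year 1: book value $287,808.
End of year 2: book value $258,757.
Accumulated through year 2 = $316,859 − $258,757 = $58,102.

$58,102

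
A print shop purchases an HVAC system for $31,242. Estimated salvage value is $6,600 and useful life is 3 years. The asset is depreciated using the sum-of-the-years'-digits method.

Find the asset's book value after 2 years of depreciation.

Depreciable base = $31,242 − $6,600 = $24,642.
Sum of the years' digits = 3+2+1 = 6.
Year 1: $24,642 × 3/6 = $12,321. Book value $18,921.
Year 2: $24,642 × 2/6 = $8,214. Book value $10,707.

$10,707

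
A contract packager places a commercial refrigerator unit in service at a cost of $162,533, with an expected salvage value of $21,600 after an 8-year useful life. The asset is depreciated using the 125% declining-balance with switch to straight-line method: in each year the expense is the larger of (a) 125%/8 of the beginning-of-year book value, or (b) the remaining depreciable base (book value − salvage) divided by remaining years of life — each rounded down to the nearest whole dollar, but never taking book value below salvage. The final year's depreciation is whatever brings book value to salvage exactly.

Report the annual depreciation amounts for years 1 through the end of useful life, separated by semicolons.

$25,395; $21,427; $18,079; $15,255; $15,194; $15,194; $15,194; $15,195

Depreciable base = $162,533 − $21,600 = $140,933.
Year 1: DB = ⌊$162,533 × 125%/8⌋ = $25,395; SL = ⌊$140,933/8⌋ = $17,616 → take DB $25,395. Book value $137,138.
Year 2: DB = ⌊$137,138 × 125%/8⌋ = $21,427; SL = ⌊$115,538/7⌋ = $16,505 → take DB $21,427. Book value $115,711.
Year 3: DB = ⌊$115,711 × 125%/8⌋ = $18,079; SL = ⌊$94,111/6⌋ = $15,685 → take DB $18,079. Book value $97,632.
Year 4: DB = ⌊$97,632 × 125%/8⌋ = $15,255; SL = ⌊$76,032/5⌋ = $15,206 → take DB $15,255. Book value $82,377.
Year 5: DB = ⌊$82,377 × 125%/8⌋ = $12,871; SL = ⌊$60,777/4⌋ = $15,194 → take SL $15,194. Book value $67,183.
Year 6: DB = ⌊$67,183 × 125%/8⌋ = $10,497; SL = ⌊$45,583/3⌋ = $15,194 → take SL $15,194. Book value $51,989.
Year 7: DB = ⌊$51,989 × 125%/8⌋ = $8,123; SL = ⌊$30,389/2⌋ = $15,194 → take SL $15,194. Book value $36,795.
Year 8 (final): $36,795 − $21,600 = $15,195. Book value $21,600.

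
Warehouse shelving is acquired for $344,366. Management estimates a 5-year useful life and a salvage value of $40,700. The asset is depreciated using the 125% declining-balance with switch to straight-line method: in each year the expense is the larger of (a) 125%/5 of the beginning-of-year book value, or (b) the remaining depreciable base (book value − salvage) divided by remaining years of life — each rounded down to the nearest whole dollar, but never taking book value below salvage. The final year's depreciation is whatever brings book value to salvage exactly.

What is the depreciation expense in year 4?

Depreciable base = $344,366 − $40,700 = $303,666.
Year 1: DB = ⌊$344,366 × 125%/5⌋ = $86,091; SL = ⌊$303,666/5⌋ = $60,733 → take DB $86,091. Book value $258,275.
Year 2: DB = ⌊$258,275 × 125%/5⌋ = $64,568; SL = ⌊$217,575/4⌋ = $54,393 → take DB $64,568. Book value $193,707.
Year 3: DB = ⌊$193,707 × 125%/5⌋ = $48,426; SL = ⌊$153,007/3⌋ = $51,002 → take SL $51,002. Book value $142,705.
Year 4: DB = ⌊$142,705 × 125%/5⌋ = $35,676; SL = ⌊$102,005/2⌋ = $51,002 → take SL $51,002. Book value $91,703.

$51,002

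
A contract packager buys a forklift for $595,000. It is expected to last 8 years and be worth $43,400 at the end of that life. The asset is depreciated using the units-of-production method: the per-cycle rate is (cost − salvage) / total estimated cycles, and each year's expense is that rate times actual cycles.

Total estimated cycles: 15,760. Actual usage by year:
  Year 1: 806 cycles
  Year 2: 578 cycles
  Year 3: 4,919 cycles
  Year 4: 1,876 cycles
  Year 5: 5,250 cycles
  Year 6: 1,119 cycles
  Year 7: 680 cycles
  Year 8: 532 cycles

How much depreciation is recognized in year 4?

$65,660

Depreciable base = $595,000 − $43,400 = $551,600.
Rate = $551,600 / 15,760 cycles = $35 per cycle.
Year 1: 806 × $35 = $28,210. Book value $566,790.
Year 2: 578 × $35 = $20,230. Book value $546,560.
Year 3: 4,919 × $35 = $172,165. Book value $374,395.
Year 4: 1,876 × $35 = $65,660. Book value $308,735.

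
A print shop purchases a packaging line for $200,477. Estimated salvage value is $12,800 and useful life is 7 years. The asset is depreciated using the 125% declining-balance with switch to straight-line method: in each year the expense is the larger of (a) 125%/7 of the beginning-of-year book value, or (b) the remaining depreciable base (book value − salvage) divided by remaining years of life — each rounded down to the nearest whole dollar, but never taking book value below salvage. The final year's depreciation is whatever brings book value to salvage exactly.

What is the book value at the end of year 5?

$61,790

Depreciable base = $200,477 − $12,800 = $187,677.
Year 1: DB = ⌊$200,477 × 125%/7⌋ = $35,799; SL = ⌊$187,677/7⌋ = $26,811 → take DB $35,799. Book value $164,678.
Year 2: DB = ⌊$164,678 × 125%/7⌋ = $29,406; SL = ⌊$151,878/6⌋ = $25,313 → take DB $29,406. Book value $135,272.
Year 3: DB = ⌊$135,272 × 125%/7⌋ = $24,155; SL = ⌊$122,472/5⌋ = $24,494 → take SL $24,494. Book value $110,778.
Year 4: DB = ⌊$110,778 × 125%/7⌋ = $19,781; SL = ⌊$97,978/4⌋ = $24,494 → take SL $24,494. Book value $86,284.
Year 5: DB = ⌊$86,284 × 125%/7⌋ = $15,407; SL = ⌊$73,484/3⌋ = $24,494 → take SL $24,494. Book value $61,790.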